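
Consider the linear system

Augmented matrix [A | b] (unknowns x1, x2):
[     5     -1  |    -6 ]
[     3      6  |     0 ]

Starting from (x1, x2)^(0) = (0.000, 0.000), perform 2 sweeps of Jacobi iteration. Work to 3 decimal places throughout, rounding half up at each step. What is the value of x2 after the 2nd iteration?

Iteration 1:
  x1 = (-6 - (-1)·0.000) / (5) = -1.200
  x2 = (0 - (3)·0.000) / (6) = 0.000
Iteration 2:
  x1 = (-6 - (-1)·0.000) / (5) = -1.200
  x2 = (0 - (3)·-1.200) / (6) = 0.600

0.600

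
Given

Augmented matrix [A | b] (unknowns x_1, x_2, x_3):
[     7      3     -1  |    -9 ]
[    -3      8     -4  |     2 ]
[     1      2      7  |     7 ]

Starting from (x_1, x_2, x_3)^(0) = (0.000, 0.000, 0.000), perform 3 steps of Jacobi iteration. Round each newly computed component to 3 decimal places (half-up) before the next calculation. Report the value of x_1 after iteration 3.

-1.242

Iteration 1:
  x_1 = (-9 - (3)·0.000 - (-1)·0.000) / (7) = -1.286
  x_2 = (2 - (-3)·0.000 - (-4)·0.000) / (8) = 0.250
  x_3 = (7 - (1)·0.000 - (2)·0.000) / (7) = 1.000
Iteration 2:
  x_1 = (-9 - (3)·0.250 - (-1)·1.000) / (7) = -1.250
  x_2 = (2 - (-3)·-1.286 - (-4)·1.000) / (8) = 0.268
  x_3 = (7 - (1)·-1.286 - (2)·0.250) / (7) = 1.112
Iteration 3:
  x_1 = (-9 - (3)·0.268 - (-1)·1.112) / (7) = -1.242
  x_2 = (2 - (-3)·-1.250 - (-4)·1.112) / (8) = 0.337
  x_3 = (7 - (1)·-1.250 - (2)·0.268) / (7) = 1.102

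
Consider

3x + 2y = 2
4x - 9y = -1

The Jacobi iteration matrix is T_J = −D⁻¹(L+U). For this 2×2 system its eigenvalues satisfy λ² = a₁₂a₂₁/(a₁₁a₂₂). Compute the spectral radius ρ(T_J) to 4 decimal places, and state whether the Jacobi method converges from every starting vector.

0.5443

a₁₂a₂₁/(a₁₁a₂₂) = (2)·(4) / ((3)·(-9)) = -0.296296
ρ = √|-0.296296| = √0.296296 = 0.5443
ρ < 1, so Jacobi converges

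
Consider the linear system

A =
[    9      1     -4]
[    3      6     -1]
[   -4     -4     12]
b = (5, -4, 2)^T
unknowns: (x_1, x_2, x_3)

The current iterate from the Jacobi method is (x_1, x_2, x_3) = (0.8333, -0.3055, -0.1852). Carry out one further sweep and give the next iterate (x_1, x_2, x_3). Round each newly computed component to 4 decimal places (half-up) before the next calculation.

One sweep:
  x_1 = (5 - (1)·-0.3055 - (-4)·-0.1852) / (9) = 0.5072
  x_2 = (-4 - (3)·0.8333 - (-1)·-0.1852) / (6) = -1.1142
  x_3 = (2 - (-4)·0.8333 - (-4)·-0.3055) / (12) = 0.3426

(0.5072, -1.1142, 0.3426)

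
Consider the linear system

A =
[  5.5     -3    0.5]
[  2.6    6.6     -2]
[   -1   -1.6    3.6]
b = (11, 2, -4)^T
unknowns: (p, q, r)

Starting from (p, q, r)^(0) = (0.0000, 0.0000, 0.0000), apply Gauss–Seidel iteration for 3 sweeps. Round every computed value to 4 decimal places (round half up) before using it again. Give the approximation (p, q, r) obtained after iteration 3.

(1.7312, -0.6501, -0.9192)

Iteration 1:
  p = (11 - (-3)·0.0000 - (0.5)·0.0000) / (5.5) = 2.0000
  q = (2 - (2.6)·2.0000 - (-2)·0.0000) / (6.6) = -0.4848
  r = (-4 - (-1)·2.0000 - (-1.6)·-0.4848) / (3.6) = -0.7710
Iteration 2:
  p = (11 - (-3)·-0.4848 - (0.5)·-0.7710) / (5.5) = 1.8057
  q = (2 - (2.6)·1.8057 - (-2)·-0.7710) / (6.6) = -0.6419
  r = (-4 - (-1)·1.8057 - (-1.6)·-0.6419) / (3.6) = -0.8948
Iteration 3:
  p = (11 - (-3)·-0.6419 - (0.5)·-0.8948) / (5.5) = 1.7312
  q = (2 - (2.6)·1.7312 - (-2)·-0.8948) / (6.6) = -0.6501
  r = (-4 - (-1)·1.7312 - (-1.6)·-0.6501) / (3.6) = -0.9192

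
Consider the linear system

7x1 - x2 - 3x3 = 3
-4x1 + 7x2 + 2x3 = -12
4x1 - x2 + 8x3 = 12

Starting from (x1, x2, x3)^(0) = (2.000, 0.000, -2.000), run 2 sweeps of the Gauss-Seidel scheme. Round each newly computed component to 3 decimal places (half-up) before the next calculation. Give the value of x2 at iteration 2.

-1.645

Iteration 1:
  x1 = (3 - (-1)·0.000 - (-3)·-2.000) / (7) = -0.429
  x2 = (-12 - (-4)·-0.429 - (2)·-2.000) / (7) = -1.388
  x3 = (12 - (4)·-0.429 - (-1)·-1.388) / (8) = 1.541
Iteration 2:
  x1 = (3 - (-1)·-1.388 - (-3)·1.541) / (7) = 0.891
  x2 = (-12 - (-4)·0.891 - (2)·1.541) / (7) = -1.645
  x3 = (12 - (4)·0.891 - (-1)·-1.645) / (8) = 0.849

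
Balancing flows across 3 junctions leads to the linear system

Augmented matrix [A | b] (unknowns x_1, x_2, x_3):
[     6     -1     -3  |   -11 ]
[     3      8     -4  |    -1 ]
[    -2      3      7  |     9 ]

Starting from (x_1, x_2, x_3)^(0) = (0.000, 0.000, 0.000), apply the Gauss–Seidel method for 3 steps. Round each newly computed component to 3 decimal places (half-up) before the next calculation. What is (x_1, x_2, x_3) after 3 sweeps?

(-1.435, 0.697, 0.577)

Iteration 1:
  x_1 = (-11 - (-1)·0.000 - (-3)·0.000) / (6) = -1.833
  x_2 = (-1 - (3)·-1.833 - (-4)·0.000) / (8) = 0.562
  x_3 = (9 - (-2)·-1.833 - (3)·0.562) / (7) = 0.521
Iteration 2:
  x_1 = (-11 - (-1)·0.562 - (-3)·0.521) / (6) = -1.479
  x_2 = (-1 - (3)·-1.479 - (-4)·0.521) / (8) = 0.690
  x_3 = (9 - (-2)·-1.479 - (3)·0.690) / (7) = 0.567
Iteration 3:
  x_1 = (-11 - (-1)·0.690 - (-3)·0.567) / (6) = -1.435
  x_2 = (-1 - (3)·-1.435 - (-4)·0.567) / (8) = 0.697
  x_3 = (9 - (-2)·-1.435 - (3)·0.697) / (7) = 0.577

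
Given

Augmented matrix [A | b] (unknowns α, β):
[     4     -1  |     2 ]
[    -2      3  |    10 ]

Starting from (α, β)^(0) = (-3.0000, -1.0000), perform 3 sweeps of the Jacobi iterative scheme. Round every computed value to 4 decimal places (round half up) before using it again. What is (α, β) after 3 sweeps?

Iteration 1:
  α = (2 - (-1)·-1.0000) / (4) = 0.2500
  β = (10 - (-2)·-3.0000) / (3) = 1.3333
Iteration 2:
  α = (2 - (-1)·1.3333) / (4) = 0.8333
  β = (10 - (-2)·0.2500) / (3) = 3.5000
Iteration 3:
  α = (2 - (-1)·3.5000) / (4) = 1.3750
  β = (10 - (-2)·0.8333) / (3) = 3.8889

(1.3750, 3.8889)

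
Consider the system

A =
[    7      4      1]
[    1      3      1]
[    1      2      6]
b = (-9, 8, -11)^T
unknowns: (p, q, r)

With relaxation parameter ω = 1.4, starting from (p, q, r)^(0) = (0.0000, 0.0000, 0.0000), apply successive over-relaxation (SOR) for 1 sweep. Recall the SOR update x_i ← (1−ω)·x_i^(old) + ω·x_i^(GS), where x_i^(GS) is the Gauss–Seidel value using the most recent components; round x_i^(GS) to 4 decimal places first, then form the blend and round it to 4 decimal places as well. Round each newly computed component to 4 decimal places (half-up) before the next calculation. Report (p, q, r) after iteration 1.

(-1.8000, 4.5734, -4.2809)

Iteration 1:
  p: GS value = (-9 - (4)·0.0000 - (1)·0.0000) / (7) = -1.2857;  p ← (1−ω)·0.0000 + ω·-1.2857 = -1.8000
  q: GS value = (8 - (1)·-1.8000 - (1)·0.0000) / (3) = 3.2667;  q ← (1−ω)·0.0000 + ω·3.2667 = 4.5734
  r: GS value = (-11 - (1)·-1.8000 - (2)·4.5734) / (6) = -3.0578;  r ← (1−ω)·0.0000 + ω·-3.0578 = -4.2809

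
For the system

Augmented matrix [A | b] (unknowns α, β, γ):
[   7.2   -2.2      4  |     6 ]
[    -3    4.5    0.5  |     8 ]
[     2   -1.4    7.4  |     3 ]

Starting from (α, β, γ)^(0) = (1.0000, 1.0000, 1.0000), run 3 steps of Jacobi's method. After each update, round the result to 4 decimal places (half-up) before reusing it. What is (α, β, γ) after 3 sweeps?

Iteration 1:
  α = (6 - (-2.2)·1.0000 - (4)·1.0000) / (7.2) = 0.5833
  β = (8 - (-3)·1.0000 - (0.5)·1.0000) / (4.5) = 2.3333
  γ = (3 - (2)·1.0000 - (-1.4)·1.0000) / (7.4) = 0.3243
Iteration 2:
  α = (6 - (-2.2)·2.3333 - (4)·0.3243) / (7.2) = 1.3661
  β = (8 - (-3)·0.5833 - (0.5)·0.3243) / (4.5) = 2.1306
  γ = (3 - (2)·0.5833 - (-1.4)·2.3333) / (7.4) = 0.6892
Iteration 3:
  α = (6 - (-2.2)·2.1306 - (4)·0.6892) / (7.2) = 1.1015
  β = (8 - (-3)·1.3661 - (0.5)·0.6892) / (4.5) = 2.6119
  γ = (3 - (2)·1.3661 - (-1.4)·2.1306) / (7.4) = 0.4393

(1.1015, 2.6119, 0.4393)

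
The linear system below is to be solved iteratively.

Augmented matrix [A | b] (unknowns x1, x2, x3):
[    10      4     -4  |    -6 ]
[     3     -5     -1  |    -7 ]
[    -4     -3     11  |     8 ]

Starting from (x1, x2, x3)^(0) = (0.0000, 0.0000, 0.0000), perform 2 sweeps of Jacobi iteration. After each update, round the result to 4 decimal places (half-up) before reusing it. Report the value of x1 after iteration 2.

Iteration 1:
  x1 = (-6 - (4)·0.0000 - (-4)·0.0000) / (10) = -0.6000
  x2 = (-7 - (3)·0.0000 - (-1)·0.0000) / (-5) = 1.4000
  x3 = (8 - (-4)·0.0000 - (-3)·0.0000) / (11) = 0.7273
Iteration 2:
  x1 = (-6 - (4)·1.4000 - (-4)·0.7273) / (10) = -0.8691
  x2 = (-7 - (3)·-0.6000 - (-1)·0.7273) / (-5) = 0.8945
  x3 = (8 - (-4)·-0.6000 - (-3)·1.4000) / (11) = 0.8909

-0.8691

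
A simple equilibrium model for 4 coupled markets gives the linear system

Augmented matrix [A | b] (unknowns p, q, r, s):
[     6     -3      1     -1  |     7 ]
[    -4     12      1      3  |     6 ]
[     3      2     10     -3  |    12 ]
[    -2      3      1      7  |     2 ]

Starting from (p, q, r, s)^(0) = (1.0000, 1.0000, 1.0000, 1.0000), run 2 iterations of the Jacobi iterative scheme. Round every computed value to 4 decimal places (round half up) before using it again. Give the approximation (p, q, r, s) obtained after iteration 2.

Iteration 1:
  p = (7 - (-3)·1.0000 - (1)·1.0000 - (-1)·1.0000) / (6) = 1.6667
  q = (6 - (-4)·1.0000 - (1)·1.0000 - (3)·1.0000) / (12) = 0.5000
  r = (12 - (3)·1.0000 - (2)·1.0000 - (-3)·1.0000) / (10) = 1.0000
  s = (2 - (-2)·1.0000 - (3)·1.0000 - (1)·1.0000) / (7) = 0.0000
Iteration 2:
  p = (7 - (-3)·0.5000 - (1)·1.0000 - (-1)·0.0000) / (6) = 1.2500
  q = (6 - (-4)·1.6667 - (1)·1.0000 - (3)·0.0000) / (12) = 0.9722
  r = (12 - (3)·1.6667 - (2)·0.5000 - (-3)·0.0000) / (10) = 0.6000
  s = (2 - (-2)·1.6667 - (3)·0.5000 - (1)·1.0000) / (7) = 0.4048

(1.2500, 0.9722, 0.6000, 0.4048)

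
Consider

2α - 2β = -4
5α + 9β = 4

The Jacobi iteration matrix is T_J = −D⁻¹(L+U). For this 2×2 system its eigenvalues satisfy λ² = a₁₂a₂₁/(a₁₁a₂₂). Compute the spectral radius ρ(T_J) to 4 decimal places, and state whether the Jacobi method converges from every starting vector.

a₁₂a₂₁/(a₁₁a₂₂) = (-2)·(5) / ((2)·(9)) = -0.555556
ρ = √|-0.555556| = √0.555556 = 0.7454
ρ < 1, so Jacobi converges

0.7454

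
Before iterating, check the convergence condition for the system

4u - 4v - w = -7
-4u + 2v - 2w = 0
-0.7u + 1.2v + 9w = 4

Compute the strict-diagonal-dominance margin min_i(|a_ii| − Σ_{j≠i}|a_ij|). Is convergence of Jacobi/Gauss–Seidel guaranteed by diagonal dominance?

-4

row 1: |4| − (4+1) = -1
row 2: |2| − (4+2) = -4
row 3: |9| − (0.7+1.2) = 7.1
minimum over rows = -4 → not strictly diagonally dominant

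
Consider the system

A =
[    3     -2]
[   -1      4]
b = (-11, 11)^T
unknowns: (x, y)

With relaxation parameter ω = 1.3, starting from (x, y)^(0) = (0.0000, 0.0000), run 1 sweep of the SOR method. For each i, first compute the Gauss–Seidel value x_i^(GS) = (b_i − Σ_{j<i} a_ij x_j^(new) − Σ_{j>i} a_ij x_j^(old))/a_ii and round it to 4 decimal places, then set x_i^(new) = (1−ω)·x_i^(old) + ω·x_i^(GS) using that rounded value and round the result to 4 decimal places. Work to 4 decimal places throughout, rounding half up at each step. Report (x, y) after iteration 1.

Iteration 1:
  x: GS value = (-11 - (-2)·0.0000) / (3) = -3.6667;  x ← (1−ω)·0.0000 + ω·-3.6667 = -4.7667
  y: GS value = (11 - (-1)·-4.7667) / (4) = 1.5583;  y ← (1−ω)·0.0000 + ω·1.5583 = 2.0258

(-4.7667, 2.0258)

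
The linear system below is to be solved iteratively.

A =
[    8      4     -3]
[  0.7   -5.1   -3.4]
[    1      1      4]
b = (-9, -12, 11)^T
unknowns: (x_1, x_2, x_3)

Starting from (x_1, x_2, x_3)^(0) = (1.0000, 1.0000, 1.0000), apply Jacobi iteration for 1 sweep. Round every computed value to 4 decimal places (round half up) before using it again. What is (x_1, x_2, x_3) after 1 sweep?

(-1.2500, 1.8235, 2.2500)

Iteration 1:
  x_1 = (-9 - (4)·1.0000 - (-3)·1.0000) / (8) = -1.2500
  x_2 = (-12 - (0.7)·1.0000 - (-3.4)·1.0000) / (-5.1) = 1.8235
  x_3 = (11 - (1)·1.0000 - (1)·1.0000) / (4) = 2.2500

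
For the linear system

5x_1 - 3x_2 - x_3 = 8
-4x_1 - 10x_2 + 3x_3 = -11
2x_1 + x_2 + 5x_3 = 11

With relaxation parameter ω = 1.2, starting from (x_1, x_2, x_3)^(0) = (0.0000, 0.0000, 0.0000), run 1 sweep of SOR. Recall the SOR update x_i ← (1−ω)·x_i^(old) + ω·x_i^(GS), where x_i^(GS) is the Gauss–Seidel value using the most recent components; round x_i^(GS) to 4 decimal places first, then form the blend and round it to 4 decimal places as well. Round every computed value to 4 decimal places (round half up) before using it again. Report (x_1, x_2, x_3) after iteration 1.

Iteration 1:
  x_1: GS value = (8 - (-3)·0.0000 - (-1)·0.0000) / (5) = 1.6000;  x_1 ← (1−ω)·0.0000 + ω·1.6000 = 1.9200
  x_2: GS value = (-11 - (-4)·1.9200 - (3)·0.0000) / (-10) = 0.3320;  x_2 ← (1−ω)·0.0000 + ω·0.3320 = 0.3984
  x_3: GS value = (11 - (2)·1.9200 - (1)·0.3984) / (5) = 1.3523;  x_3 ← (1−ω)·0.0000 + ω·1.3523 = 1.6228

(1.9200, 0.3984, 1.6228)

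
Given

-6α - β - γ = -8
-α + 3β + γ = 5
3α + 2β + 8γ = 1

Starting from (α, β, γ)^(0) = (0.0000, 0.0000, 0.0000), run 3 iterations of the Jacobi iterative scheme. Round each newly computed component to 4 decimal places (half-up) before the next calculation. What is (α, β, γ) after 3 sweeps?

Iteration 1:
  α = (-8 - (-1)·0.0000 - (-1)·0.0000) / (-6) = 1.3333
  β = (5 - (-1)·0.0000 - (1)·0.0000) / (3) = 1.6667
  γ = (1 - (3)·0.0000 - (2)·0.0000) / (8) = 0.1250
Iteration 2:
  α = (-8 - (-1)·1.6667 - (-1)·0.1250) / (-6) = 1.0347
  β = (5 - (-1)·1.3333 - (1)·0.1250) / (3) = 2.0694
  γ = (1 - (3)·1.3333 - (2)·1.6667) / (8) = -0.7917
Iteration 3:
  α = (-8 - (-1)·2.0694 - (-1)·-0.7917) / (-6) = 1.1204
  β = (5 - (-1)·1.0347 - (1)·-0.7917) / (3) = 2.2755
  γ = (1 - (3)·1.0347 - (2)·2.0694) / (8) = -0.7804

(1.1204, 2.2755, -0.7804)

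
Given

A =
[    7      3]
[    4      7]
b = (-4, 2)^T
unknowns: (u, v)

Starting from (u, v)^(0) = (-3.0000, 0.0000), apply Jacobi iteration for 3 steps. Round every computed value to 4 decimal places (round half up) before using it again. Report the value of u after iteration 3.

-0.8338

Iteration 1:
  u = (-4 - (3)·0.0000) / (7) = -0.5714
  v = (2 - (4)·-3.0000) / (7) = 2.0000
Iteration 2:
  u = (-4 - (3)·2.0000) / (7) = -1.4286
  v = (2 - (4)·-0.5714) / (7) = 0.6122
Iteration 3:
  u = (-4 - (3)·0.6122) / (7) = -0.8338
  v = (2 - (4)·-1.4286) / (7) = 1.1021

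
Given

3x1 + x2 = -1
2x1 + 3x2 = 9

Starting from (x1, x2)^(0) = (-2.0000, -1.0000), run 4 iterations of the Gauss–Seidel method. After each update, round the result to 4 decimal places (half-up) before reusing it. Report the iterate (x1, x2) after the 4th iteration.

Iteration 1:
  x1 = (-1 - (1)·-1.0000) / (3) = 0.0000
  x2 = (9 - (2)·0.0000) / (3) = 3.0000
Iteration 2:
  x1 = (-1 - (1)·3.0000) / (3) = -1.3333
  x2 = (9 - (2)·-1.3333) / (3) = 3.8889
Iteration 3:
  x1 = (-1 - (1)·3.8889) / (3) = -1.6296
  x2 = (9 - (2)·-1.6296) / (3) = 4.0864
Iteration 4:
  x1 = (-1 - (1)·4.0864) / (3) = -1.6955
  x2 = (9 - (2)·-1.6955) / (3) = 4.1303

(-1.6955, 4.1303)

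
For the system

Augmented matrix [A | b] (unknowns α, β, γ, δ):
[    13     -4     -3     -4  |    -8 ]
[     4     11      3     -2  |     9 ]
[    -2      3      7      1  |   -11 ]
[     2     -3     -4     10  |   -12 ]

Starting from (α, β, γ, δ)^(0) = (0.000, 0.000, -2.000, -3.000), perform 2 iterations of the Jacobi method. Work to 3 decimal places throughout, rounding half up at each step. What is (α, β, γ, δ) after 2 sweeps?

Iteration 1:
  α = (-8 - (-4)·0.000 - (-3)·-2.000 - (-4)·-3.000) / (13) = -2.000
  β = (9 - (4)·0.000 - (3)·-2.000 - (-2)·-3.000) / (11) = 0.818
  γ = (-11 - (-2)·0.000 - (3)·0.000 - (1)·-3.000) / (7) = -1.143
  δ = (-12 - (2)·0.000 - (-3)·0.000 - (-4)·-2.000) / (10) = -2.000
Iteration 2:
  α = (-8 - (-4)·0.818 - (-3)·-1.143 - (-4)·-2.000) / (13) = -1.243
  β = (9 - (4)·-2.000 - (3)·-1.143 - (-2)·-2.000) / (11) = 1.494
  γ = (-11 - (-2)·-2.000 - (3)·0.818 - (1)·-2.000) / (7) = -2.208
  δ = (-12 - (2)·-2.000 - (-3)·0.818 - (-4)·-1.143) / (10) = -1.012

(-1.243, 1.494, -2.208, -1.012)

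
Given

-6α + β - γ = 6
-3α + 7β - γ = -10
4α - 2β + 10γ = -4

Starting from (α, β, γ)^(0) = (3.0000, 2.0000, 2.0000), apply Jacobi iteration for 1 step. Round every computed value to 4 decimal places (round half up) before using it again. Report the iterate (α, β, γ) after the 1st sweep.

(-1.0000, 0.1429, -1.2000)

Iteration 1:
  α = (6 - (1)·2.0000 - (-1)·2.0000) / (-6) = -1.0000
  β = (-10 - (-3)·3.0000 - (-1)·2.0000) / (7) = 0.1429
  γ = (-4 - (4)·3.0000 - (-2)·2.0000) / (10) = -1.2000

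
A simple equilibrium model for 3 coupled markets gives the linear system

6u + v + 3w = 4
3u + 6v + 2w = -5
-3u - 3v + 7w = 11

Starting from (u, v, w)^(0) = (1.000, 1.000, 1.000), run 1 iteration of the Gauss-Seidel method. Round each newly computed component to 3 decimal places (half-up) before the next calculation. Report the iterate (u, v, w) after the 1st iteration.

(0.000, -1.167, 1.071)

Iteration 1:
  u = (4 - (1)·1.000 - (3)·1.000) / (6) = 0.000
  v = (-5 - (3)·0.000 - (2)·1.000) / (6) = -1.167
  w = (11 - (-3)·0.000 - (-3)·-1.167) / (7) = 1.071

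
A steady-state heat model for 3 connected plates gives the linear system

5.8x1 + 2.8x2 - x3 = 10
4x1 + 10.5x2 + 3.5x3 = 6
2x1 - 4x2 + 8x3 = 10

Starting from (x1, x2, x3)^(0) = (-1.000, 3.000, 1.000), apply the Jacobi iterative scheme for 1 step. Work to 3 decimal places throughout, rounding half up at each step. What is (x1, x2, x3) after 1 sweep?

Iteration 1:
  x1 = (10 - (2.8)·3.000 - (-1)·1.000) / (5.8) = 0.448
  x2 = (6 - (4)·-1.000 - (3.5)·1.000) / (10.5) = 0.619
  x3 = (10 - (2)·-1.000 - (-4)·3.000) / (8) = 3.000

(0.448, 0.619, 3.000)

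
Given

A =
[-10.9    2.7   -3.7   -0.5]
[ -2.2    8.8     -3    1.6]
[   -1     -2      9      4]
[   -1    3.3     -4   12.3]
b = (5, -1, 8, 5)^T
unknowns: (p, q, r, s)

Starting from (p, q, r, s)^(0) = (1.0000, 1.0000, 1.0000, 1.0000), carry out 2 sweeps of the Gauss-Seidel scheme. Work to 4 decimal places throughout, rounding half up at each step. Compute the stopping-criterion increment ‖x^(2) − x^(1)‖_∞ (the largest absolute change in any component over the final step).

0.1876

Iteration 1:
  p = (5 - (2.7)·1.0000 - (-3.7)·1.0000 - (-0.5)·1.0000) / (-10.9) = -0.5963
  q = (-1 - (-2.2)·-0.5963 - (-3)·1.0000 - (1.6)·1.0000) / (8.8) = -0.1036
  r = (8 - (-1)·-0.5963 - (-2)·-0.1036 - (4)·1.0000) / (9) = 0.3552
  s = (5 - (-1)·-0.5963 - (3.3)·-0.1036 - (-4)·0.3552) / (12.3) = 0.5013
Iteration 2:
  p = (5 - (2.7)·-0.1036 - (-3.7)·0.3552 - (-0.5)·0.5013) / (-10.9) = -0.6279
  q = (-1 - (-2.2)·-0.6279 - (-3)·0.3552 - (1.6)·0.5013) / (8.8) = -0.2407
  r = (8 - (-1)·-0.6279 - (-2)·-0.2407 - (4)·0.5013) / (9) = 0.5428
  s = (5 - (-1)·-0.6279 - (3.3)·-0.2407 - (-4)·0.5428) / (12.3) = 0.5966
Change: (-0.0316, -0.1371, 0.1876, 0.0953) → max |·| = 0.1876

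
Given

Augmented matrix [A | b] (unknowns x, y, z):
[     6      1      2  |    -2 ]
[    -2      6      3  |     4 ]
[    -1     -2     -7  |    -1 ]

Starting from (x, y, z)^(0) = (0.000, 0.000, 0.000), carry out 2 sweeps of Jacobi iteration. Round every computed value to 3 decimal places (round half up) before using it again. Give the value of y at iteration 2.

0.484

Iteration 1:
  x = (-2 - (1)·0.000 - (2)·0.000) / (6) = -0.333
  y = (4 - (-2)·0.000 - (3)·0.000) / (6) = 0.667
  z = (-1 - (-1)·0.000 - (-2)·0.000) / (-7) = 0.143
Iteration 2:
  x = (-2 - (1)·0.667 - (2)·0.143) / (6) = -0.492
  y = (4 - (-2)·-0.333 - (3)·0.143) / (6) = 0.484
  z = (-1 - (-1)·-0.333 - (-2)·0.667) / (-7) = 0.000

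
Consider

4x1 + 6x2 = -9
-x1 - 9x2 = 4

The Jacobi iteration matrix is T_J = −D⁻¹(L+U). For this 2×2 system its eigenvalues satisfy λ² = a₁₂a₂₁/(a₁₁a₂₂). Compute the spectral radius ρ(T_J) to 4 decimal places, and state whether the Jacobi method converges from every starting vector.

0.4082

a₁₂a₂₁/(a₁₁a₂₂) = (6)·(-1) / ((4)·(-9)) = 0.166667
ρ = √|0.166667| = √0.166667 = 0.4082
ρ < 1, so Jacobi converges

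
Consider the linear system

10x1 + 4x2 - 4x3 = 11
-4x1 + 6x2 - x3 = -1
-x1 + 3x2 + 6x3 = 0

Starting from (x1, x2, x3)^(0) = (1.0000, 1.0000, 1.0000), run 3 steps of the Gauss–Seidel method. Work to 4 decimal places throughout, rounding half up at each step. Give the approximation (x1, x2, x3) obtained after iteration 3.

(0.9739, 0.4787, -0.0770)

Iteration 1:
  x1 = (11 - (4)·1.0000 - (-4)·1.0000) / (10) = 1.1000
  x2 = (-1 - (-4)·1.1000 - (-1)·1.0000) / (6) = 0.7333
  x3 = (0 - (-1)·1.1000 - (3)·0.7333) / (6) = -0.1833
Iteration 2:
  x1 = (11 - (4)·0.7333 - (-4)·-0.1833) / (10) = 0.7334
  x2 = (-1 - (-4)·0.7334 - (-1)·-0.1833) / (6) = 0.2917
  x3 = (0 - (-1)·0.7334 - (3)·0.2917) / (6) = -0.0236
Iteration 3:
  x1 = (11 - (4)·0.2917 - (-4)·-0.0236) / (10) = 0.9739
  x2 = (-1 - (-4)·0.9739 - (-1)·-0.0236) / (6) = 0.4787
  x3 = (0 - (-1)·0.9739 - (3)·0.4787) / (6) = -0.0770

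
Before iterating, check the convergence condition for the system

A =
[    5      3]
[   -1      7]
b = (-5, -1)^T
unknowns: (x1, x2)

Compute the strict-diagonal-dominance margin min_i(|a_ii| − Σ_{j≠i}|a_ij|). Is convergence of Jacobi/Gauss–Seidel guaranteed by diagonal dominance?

row 1: |5| − (3) = 2
row 2: |7| − (1) = 6
minimum over rows = 2 → strictly diagonally dominant (convergence guaranteed)

2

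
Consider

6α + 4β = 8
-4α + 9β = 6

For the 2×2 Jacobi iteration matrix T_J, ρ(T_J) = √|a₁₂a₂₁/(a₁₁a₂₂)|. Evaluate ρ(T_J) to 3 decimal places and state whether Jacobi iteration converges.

0.544

a₁₂a₂₁/(a₁₁a₂₂) = (4)·(-4) / ((6)·(9)) = -0.296296
ρ = √|-0.296296| = √0.296296 = 0.544
ρ < 1, so Jacobi converges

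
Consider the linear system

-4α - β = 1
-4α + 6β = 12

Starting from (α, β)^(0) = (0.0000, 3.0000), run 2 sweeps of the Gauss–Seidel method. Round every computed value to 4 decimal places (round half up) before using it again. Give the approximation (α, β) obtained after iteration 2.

Iteration 1:
  α = (1 - (-1)·3.0000) / (-4) = -1.0000
  β = (12 - (-4)·-1.0000) / (6) = 1.3333
Iteration 2:
  α = (1 - (-1)·1.3333) / (-4) = -0.5833
  β = (12 - (-4)·-0.5833) / (6) = 1.6111

(-0.5833, 1.6111)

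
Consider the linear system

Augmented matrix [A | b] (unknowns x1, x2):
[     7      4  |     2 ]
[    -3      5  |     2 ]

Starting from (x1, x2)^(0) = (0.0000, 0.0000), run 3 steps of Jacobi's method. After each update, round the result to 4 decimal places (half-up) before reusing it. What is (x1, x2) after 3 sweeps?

(-0.0408, 0.4343)

Iteration 1:
  x1 = (2 - (4)·0.0000) / (7) = 0.2857
  x2 = (2 - (-3)·0.0000) / (5) = 0.4000
Iteration 2:
  x1 = (2 - (4)·0.4000) / (7) = 0.0571
  x2 = (2 - (-3)·0.2857) / (5) = 0.5714
Iteration 3:
  x1 = (2 - (4)·0.5714) / (7) = -0.0408
  x2 = (2 - (-3)·0.0571) / (5) = 0.4343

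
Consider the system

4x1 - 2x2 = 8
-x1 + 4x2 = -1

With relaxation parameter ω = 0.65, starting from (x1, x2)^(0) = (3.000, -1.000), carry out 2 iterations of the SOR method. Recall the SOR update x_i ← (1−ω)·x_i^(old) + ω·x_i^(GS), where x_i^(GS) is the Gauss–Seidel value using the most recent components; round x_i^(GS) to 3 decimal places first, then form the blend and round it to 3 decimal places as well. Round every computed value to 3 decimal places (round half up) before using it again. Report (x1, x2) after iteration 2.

Iteration 1:
  x1: GS value = (8 - (-2)·-1.000) / (4) = 1.500;  x1 ← (1−ω)·3.000 + ω·1.500 = 2.025
  x2: GS value = (-1 - (-1)·2.025) / (4) = 0.256;  x2 ← (1−ω)·-1.000 + ω·0.256 = -0.184
Iteration 2:
  x1: GS value = (8 - (-2)·-0.184) / (4) = 1.908;  x1 ← (1−ω)·2.025 + ω·1.908 = 1.949
  x2: GS value = (-1 - (-1)·1.949) / (4) = 0.237;  x2 ← (1−ω)·-0.184 + ω·0.237 = 0.090

(1.949, 0.090)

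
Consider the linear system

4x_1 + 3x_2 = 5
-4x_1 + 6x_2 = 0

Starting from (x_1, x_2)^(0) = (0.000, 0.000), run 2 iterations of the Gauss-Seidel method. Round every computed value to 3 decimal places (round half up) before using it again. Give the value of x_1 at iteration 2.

0.625

Iteration 1:
  x_1 = (5 - (3)·0.000) / (4) = 1.250
  x_2 = (0 - (-4)·1.250) / (6) = 0.833
Iteration 2:
  x_1 = (5 - (3)·0.833) / (4) = 0.625
  x_2 = (0 - (-4)·0.625) / (6) = 0.417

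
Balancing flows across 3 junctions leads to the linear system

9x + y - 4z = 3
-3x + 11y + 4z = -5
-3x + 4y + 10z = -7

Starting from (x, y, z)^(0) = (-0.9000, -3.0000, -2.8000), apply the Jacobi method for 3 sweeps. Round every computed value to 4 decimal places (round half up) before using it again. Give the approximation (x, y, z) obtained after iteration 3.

Iteration 1:
  x = (3 - (1)·-3.0000 - (-4)·-2.8000) / (9) = -0.5778
  y = (-5 - (-3)·-0.9000 - (4)·-2.8000) / (11) = 0.3182
  z = (-7 - (-3)·-0.9000 - (4)·-3.0000) / (10) = 0.2300
Iteration 2:
  x = (3 - (1)·0.3182 - (-4)·0.2300) / (9) = 0.4002
  y = (-5 - (-3)·-0.5778 - (4)·0.2300) / (11) = -0.6958
  z = (-7 - (-3)·-0.5778 - (4)·0.3182) / (10) = -1.0006
Iteration 3:
  x = (3 - (1)·-0.6958 - (-4)·-1.0006) / (9) = -0.0341
  y = (-5 - (-3)·0.4002 - (4)·-1.0006) / (11) = 0.0185
  z = (-7 - (-3)·0.4002 - (4)·-0.6958) / (10) = -0.3016

(-0.0341, 0.0185, -0.3016)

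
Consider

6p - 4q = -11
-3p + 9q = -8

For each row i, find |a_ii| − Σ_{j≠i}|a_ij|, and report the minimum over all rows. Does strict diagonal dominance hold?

2

row 1: |6| − (4) = 2
row 2: |9| − (3) = 6
minimum over rows = 2 → strictly diagonally dominant (convergence guaranteed)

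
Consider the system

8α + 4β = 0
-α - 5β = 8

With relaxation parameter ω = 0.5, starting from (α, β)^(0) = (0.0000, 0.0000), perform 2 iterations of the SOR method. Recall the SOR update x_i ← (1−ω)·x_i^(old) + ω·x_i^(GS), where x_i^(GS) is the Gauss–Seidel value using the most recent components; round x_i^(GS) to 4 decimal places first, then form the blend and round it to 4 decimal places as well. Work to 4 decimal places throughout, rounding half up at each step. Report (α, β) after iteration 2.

(0.2000, -1.2200)

Iteration 1:
  α: GS value = (0 - (4)·0.0000) / (8) = 0.0000;  α ← (1−ω)·0.0000 + ω·0.0000 = 0.0000
  β: GS value = (8 - (-1)·0.0000) / (-5) = -1.6000;  β ← (1−ω)·0.0000 + ω·-1.6000 = -0.8000
Iteration 2:
  α: GS value = (0 - (4)·-0.8000) / (8) = 0.4000;  α ← (1−ω)·0.0000 + ω·0.4000 = 0.2000
  β: GS value = (8 - (-1)·0.2000) / (-5) = -1.6400;  β ← (1−ω)·-0.8000 + ω·-1.6400 = -1.2200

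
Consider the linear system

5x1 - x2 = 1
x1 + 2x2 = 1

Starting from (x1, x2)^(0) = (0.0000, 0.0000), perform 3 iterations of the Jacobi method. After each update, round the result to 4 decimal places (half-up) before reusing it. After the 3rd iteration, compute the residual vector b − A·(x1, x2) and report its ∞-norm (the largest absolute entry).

Iteration 1:
  x1 = (1 - (-1)·0.0000) / (5) = 0.2000
  x2 = (1 - (1)·0.0000) / (2) = 0.5000
Iteration 2:
  x1 = (1 - (-1)·0.5000) / (5) = 0.3000
  x2 = (1 - (1)·0.2000) / (2) = 0.4000
Iteration 3:
  x1 = (1 - (-1)·0.4000) / (5) = 0.2800
  x2 = (1 - (1)·0.3000) / (2) = 0.3500
Residual b − A·x = (-0.0500, 0.0200); ∞-norm = 0.0500

0.0500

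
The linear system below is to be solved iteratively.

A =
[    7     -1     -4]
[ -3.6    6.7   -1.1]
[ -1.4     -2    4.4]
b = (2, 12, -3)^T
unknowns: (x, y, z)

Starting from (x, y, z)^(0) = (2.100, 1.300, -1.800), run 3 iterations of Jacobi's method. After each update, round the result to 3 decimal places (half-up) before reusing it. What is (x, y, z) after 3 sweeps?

Iteration 1:
  x = (2 - (-1)·1.300 - (-4)·-1.800) / (7) = -0.557
  y = (12 - (-3.6)·2.100 - (-1.1)·-1.800) / (6.7) = 2.624
  z = (-3 - (-1.4)·2.100 - (-2)·1.300) / (4.4) = 0.577
Iteration 2:
  x = (2 - (-1)·2.624 - (-4)·0.577) / (7) = 0.990
  y = (12 - (-3.6)·-0.557 - (-1.1)·0.577) / (6.7) = 1.586
  z = (-3 - (-1.4)·-0.557 - (-2)·2.624) / (4.4) = 0.334
Iteration 3:
  x = (2 - (-1)·1.586 - (-4)·0.334) / (7) = 0.703
  y = (12 - (-3.6)·0.990 - (-1.1)·0.334) / (6.7) = 2.378
  z = (-3 - (-1.4)·0.990 - (-2)·1.586) / (4.4) = 0.354

(0.703, 2.378, 0.354)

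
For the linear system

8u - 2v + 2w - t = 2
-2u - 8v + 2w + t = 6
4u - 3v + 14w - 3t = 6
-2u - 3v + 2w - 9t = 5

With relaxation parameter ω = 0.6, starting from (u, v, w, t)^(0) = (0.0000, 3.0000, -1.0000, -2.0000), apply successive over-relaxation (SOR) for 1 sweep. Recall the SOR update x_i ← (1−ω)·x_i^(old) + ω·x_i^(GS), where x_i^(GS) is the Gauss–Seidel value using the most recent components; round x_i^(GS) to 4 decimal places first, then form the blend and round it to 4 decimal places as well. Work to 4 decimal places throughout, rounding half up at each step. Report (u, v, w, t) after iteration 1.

(0.6000, 0.3600, -0.4566, -1.3462)

Iteration 1:
  u: GS value = (2 - (-2)·3.0000 - (2)·-1.0000 - (-1)·-2.0000) / (8) = 1.0000;  u ← (1−ω)·0.0000 + ω·1.0000 = 0.6000
  v: GS value = (6 - (-2)·0.6000 - (2)·-1.0000 - (1)·-2.0000) / (-8) = -1.4000;  v ← (1−ω)·3.0000 + ω·-1.4000 = 0.3600
  w: GS value = (6 - (4)·0.6000 - (-3)·0.3600 - (-3)·-2.0000) / (14) = -0.0943;  w ← (1−ω)·-1.0000 + ω·-0.0943 = -0.4566
  t: GS value = (5 - (-2)·0.6000 - (-3)·0.3600 - (2)·-0.4566) / (-9) = -0.9104;  t ← (1−ω)·-2.0000 + ω·-0.9104 = -1.3462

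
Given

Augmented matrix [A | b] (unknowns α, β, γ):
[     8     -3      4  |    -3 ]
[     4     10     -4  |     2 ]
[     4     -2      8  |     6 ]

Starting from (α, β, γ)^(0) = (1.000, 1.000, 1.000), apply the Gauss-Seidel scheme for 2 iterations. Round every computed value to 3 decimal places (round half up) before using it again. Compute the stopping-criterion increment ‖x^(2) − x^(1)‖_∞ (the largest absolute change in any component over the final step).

0.175

Iteration 1:
  α = (-3 - (-3)·1.000 - (4)·1.000) / (8) = -0.500
  β = (2 - (4)·-0.500 - (-4)·1.000) / (10) = 0.800
  γ = (6 - (4)·-0.500 - (-2)·0.800) / (8) = 1.200
Iteration 2:
  α = (-3 - (-3)·0.800 - (4)·1.200) / (8) = -0.675
  β = (2 - (4)·-0.675 - (-4)·1.200) / (10) = 0.950
  γ = (6 - (4)·-0.675 - (-2)·0.950) / (8) = 1.325
Change: (-0.175, 0.150, 0.125) → max |·| = 0.175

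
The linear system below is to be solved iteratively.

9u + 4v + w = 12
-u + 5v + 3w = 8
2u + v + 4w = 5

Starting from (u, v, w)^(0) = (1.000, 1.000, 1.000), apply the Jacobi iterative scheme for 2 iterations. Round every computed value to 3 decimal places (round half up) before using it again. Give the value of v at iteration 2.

1.456

Iteration 1:
  u = (12 - (4)·1.000 - (1)·1.000) / (9) = 0.778
  v = (8 - (-1)·1.000 - (3)·1.000) / (5) = 1.200
  w = (5 - (2)·1.000 - (1)·1.000) / (4) = 0.500
Iteration 2:
  u = (12 - (4)·1.200 - (1)·0.500) / (9) = 0.744
  v = (8 - (-1)·0.778 - (3)·0.500) / (5) = 1.456
  w = (5 - (2)·0.778 - (1)·1.200) / (4) = 0.561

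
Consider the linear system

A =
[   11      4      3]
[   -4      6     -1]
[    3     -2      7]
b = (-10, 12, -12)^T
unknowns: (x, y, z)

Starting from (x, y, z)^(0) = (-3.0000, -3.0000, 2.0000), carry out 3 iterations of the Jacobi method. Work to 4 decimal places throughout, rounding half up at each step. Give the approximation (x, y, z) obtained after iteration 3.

(-1.0712, 1.3031, -0.9821)

Iteration 1:
  x = (-10 - (4)·-3.0000 - (3)·2.0000) / (11) = -0.3636
  y = (12 - (-4)·-3.0000 - (-1)·2.0000) / (6) = 0.3333
  z = (-12 - (3)·-3.0000 - (-2)·-3.0000) / (7) = -1.2857
Iteration 2:
  x = (-10 - (4)·0.3333 - (3)·-1.2857) / (11) = -0.6796
  y = (12 - (-4)·-0.3636 - (-1)·-1.2857) / (6) = 1.5433
  z = (-12 - (3)·-0.3636 - (-2)·0.3333) / (7) = -1.4632
Iteration 3:
  x = (-10 - (4)·1.5433 - (3)·-1.4632) / (11) = -1.0712
  y = (12 - (-4)·-0.6796 - (-1)·-1.4632) / (6) = 1.3031
  z = (-12 - (3)·-0.6796 - (-2)·1.5433) / (7) = -0.9821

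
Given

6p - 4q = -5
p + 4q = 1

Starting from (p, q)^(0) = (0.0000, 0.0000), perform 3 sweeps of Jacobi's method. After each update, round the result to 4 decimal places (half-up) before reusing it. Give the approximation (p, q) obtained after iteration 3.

Iteration 1:
  p = (-5 - (-4)·0.0000) / (6) = -0.8333
  q = (1 - (1)·0.0000) / (4) = 0.2500
Iteration 2:
  p = (-5 - (-4)·0.2500) / (6) = -0.6667
  q = (1 - (1)·-0.8333) / (4) = 0.4583
Iteration 3:
  p = (-5 - (-4)·0.4583) / (6) = -0.5278
  q = (1 - (1)·-0.6667) / (4) = 0.4167

(-0.5278, 0.4167)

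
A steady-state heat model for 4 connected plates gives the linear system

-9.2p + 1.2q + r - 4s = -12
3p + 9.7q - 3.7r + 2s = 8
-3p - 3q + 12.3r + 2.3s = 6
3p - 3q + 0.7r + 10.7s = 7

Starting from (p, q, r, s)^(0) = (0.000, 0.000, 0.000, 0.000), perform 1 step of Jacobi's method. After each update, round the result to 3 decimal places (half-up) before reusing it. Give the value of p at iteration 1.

Iteration 1:
  p = (-12 - (1.2)·0.000 - (1)·0.000 - (-4)·0.000) / (-9.2) = 1.304
  q = (8 - (3)·0.000 - (-3.7)·0.000 - (2)·0.000) / (9.7) = 0.825
  r = (6 - (-3)·0.000 - (-3)·0.000 - (2.3)·0.000) / (12.3) = 0.488
  s = (7 - (3)·0.000 - (-3)·0.000 - (0.7)·0.000) / (10.7) = 0.654

1.304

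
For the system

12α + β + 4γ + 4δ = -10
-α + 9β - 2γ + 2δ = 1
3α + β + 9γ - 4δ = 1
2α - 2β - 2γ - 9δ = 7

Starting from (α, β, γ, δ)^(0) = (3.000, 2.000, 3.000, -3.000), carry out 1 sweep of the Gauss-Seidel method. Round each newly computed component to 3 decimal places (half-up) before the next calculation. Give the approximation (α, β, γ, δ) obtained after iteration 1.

(-1.000, 1.333, -1.037, -1.066)

Iteration 1:
  α = (-10 - (1)·2.000 - (4)·3.000 - (4)·-3.000) / (12) = -1.000
  β = (1 - (-1)·-1.000 - (-2)·3.000 - (2)·-3.000) / (9) = 1.333
  γ = (1 - (3)·-1.000 - (1)·1.333 - (-4)·-3.000) / (9) = -1.037
  δ = (7 - (2)·-1.000 - (-2)·1.333 - (-2)·-1.037) / (-9) = -1.066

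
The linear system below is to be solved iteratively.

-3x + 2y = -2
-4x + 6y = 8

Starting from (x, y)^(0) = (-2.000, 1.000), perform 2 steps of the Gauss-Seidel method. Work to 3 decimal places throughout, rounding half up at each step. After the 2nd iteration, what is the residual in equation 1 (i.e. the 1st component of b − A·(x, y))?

-1.086

Iteration 1:
  x = (-2 - (2)·1.000) / (-3) = 1.333
  y = (8 - (-4)·1.333) / (6) = 2.222
Iteration 2:
  x = (-2 - (2)·2.222) / (-3) = 2.148
  y = (8 - (-4)·2.148) / (6) = 2.765
Residual b − A·x = (-1.086, 0.002)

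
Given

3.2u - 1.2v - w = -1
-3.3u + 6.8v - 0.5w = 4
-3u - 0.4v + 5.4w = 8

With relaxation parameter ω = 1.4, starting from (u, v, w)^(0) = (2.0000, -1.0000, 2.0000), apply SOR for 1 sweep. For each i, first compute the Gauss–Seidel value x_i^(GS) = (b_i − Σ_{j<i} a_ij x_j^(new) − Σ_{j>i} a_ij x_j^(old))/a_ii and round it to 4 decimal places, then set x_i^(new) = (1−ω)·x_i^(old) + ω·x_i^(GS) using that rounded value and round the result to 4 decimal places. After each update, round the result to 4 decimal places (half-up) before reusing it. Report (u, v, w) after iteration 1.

Iteration 1:
  u: GS value = (-1 - (-1.2)·-1.0000 - (-1)·2.0000) / (3.2) = -0.0625;  u ← (1−ω)·2.0000 + ω·-0.0625 = -0.8875
  v: GS value = (4 - (-3.3)·-0.8875 - (-0.5)·2.0000) / (6.8) = 0.3046;  v ← (1−ω)·-1.0000 + ω·0.3046 = 0.8264
  w: GS value = (8 - (-3)·-0.8875 - (-0.4)·0.8264) / (5.4) = 1.0496;  w ← (1−ω)·2.0000 + ω·1.0496 = 0.6694

(-0.8875, 0.8264, 0.6694)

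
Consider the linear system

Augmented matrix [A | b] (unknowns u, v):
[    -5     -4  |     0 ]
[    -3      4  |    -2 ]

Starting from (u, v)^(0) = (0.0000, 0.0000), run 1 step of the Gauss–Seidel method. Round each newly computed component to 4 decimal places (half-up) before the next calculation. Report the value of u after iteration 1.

Iteration 1:
  u = (0 - (-4)·0.0000) / (-5) = 0.0000
  v = (-2 - (-3)·0.0000) / (4) = -0.5000

0.0000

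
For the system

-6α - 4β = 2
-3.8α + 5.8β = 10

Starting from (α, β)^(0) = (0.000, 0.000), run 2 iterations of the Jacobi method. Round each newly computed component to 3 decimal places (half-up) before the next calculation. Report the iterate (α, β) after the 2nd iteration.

Iteration 1:
  α = (2 - (-4)·0.000) / (-6) = -0.333
  β = (10 - (-3.8)·0.000) / (5.8) = 1.724
Iteration 2:
  α = (2 - (-4)·1.724) / (-6) = -1.483
  β = (10 - (-3.8)·-0.333) / (5.8) = 1.506

(-1.483, 1.506)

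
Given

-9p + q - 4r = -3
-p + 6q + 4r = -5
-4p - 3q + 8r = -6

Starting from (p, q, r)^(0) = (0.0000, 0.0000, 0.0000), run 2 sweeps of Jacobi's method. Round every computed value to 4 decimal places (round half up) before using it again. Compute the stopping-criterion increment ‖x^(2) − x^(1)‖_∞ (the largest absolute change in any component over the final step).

0.5555

Iteration 1:
  p = (-3 - (1)·0.0000 - (-4)·0.0000) / (-9) = 0.3333
  q = (-5 - (-1)·0.0000 - (4)·0.0000) / (6) = -0.8333
  r = (-6 - (-4)·0.0000 - (-3)·0.0000) / (8) = -0.7500
Iteration 2:
  p = (-3 - (1)·-0.8333 - (-4)·-0.7500) / (-9) = 0.5741
  q = (-5 - (-1)·0.3333 - (4)·-0.7500) / (6) = -0.2778
  r = (-6 - (-4)·0.3333 - (-3)·-0.8333) / (8) = -0.8958
Change: (0.2408, 0.5555, -0.1458) → max |·| = 0.5555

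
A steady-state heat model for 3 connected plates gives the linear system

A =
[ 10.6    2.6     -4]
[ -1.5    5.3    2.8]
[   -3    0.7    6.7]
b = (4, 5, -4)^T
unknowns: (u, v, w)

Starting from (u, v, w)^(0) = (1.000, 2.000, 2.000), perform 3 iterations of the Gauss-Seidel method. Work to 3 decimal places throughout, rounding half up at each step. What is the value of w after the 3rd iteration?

Iteration 1:
  u = (4 - (2.6)·2.000 - (-4)·2.000) / (10.6) = 0.642
  v = (5 - (-1.5)·0.642 - (2.8)·2.000) / (5.3) = 0.068
  w = (-4 - (-3)·0.642 - (0.7)·0.068) / (6.7) = -0.317
Iteration 2:
  u = (4 - (2.6)·0.068 - (-4)·-0.317) / (10.6) = 0.241
  v = (5 - (-1.5)·0.241 - (2.8)·-0.317) / (5.3) = 1.179
  w = (-4 - (-3)·0.241 - (0.7)·1.179) / (6.7) = -0.612
Iteration 3:
  u = (4 - (2.6)·1.179 - (-4)·-0.612) / (10.6) = -0.143
  v = (5 - (-1.5)·-0.143 - (2.8)·-0.612) / (5.3) = 1.226
  w = (-4 - (-3)·-0.143 - (0.7)·1.226) / (6.7) = -0.789

-0.789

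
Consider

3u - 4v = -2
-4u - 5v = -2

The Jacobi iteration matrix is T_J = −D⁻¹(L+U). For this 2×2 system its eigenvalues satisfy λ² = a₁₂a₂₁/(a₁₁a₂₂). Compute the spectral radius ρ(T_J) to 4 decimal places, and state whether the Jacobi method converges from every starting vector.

1.0328

a₁₂a₂₁/(a₁₁a₂₂) = (-4)·(-4) / ((3)·(-5)) = -1.066667
ρ = √|-1.066667| = √1.066667 = 1.0328
ρ > 1, so Jacobi diverges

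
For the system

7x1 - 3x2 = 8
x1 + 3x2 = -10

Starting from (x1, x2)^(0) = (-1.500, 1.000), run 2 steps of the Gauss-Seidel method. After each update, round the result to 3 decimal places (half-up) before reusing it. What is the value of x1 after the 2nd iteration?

-0.510

Iteration 1:
  x1 = (8 - (-3)·1.000) / (7) = 1.571
  x2 = (-10 - (1)·1.571) / (3) = -3.857
Iteration 2:
  x1 = (8 - (-3)·-3.857) / (7) = -0.510
  x2 = (-10 - (1)·-0.510) / (3) = -3.163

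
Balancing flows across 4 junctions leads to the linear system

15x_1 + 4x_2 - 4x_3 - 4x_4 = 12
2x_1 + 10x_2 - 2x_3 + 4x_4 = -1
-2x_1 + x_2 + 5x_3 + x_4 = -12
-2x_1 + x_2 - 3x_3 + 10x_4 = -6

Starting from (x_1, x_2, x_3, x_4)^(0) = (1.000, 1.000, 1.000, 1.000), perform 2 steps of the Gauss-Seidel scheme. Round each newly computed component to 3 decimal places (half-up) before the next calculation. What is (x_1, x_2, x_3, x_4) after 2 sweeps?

Iteration 1:
  x_1 = (12 - (4)·1.000 - (-4)·1.000 - (-4)·1.000) / (15) = 1.067
  x_2 = (-1 - (2)·1.067 - (-2)·1.000 - (4)·1.000) / (10) = -0.513
  x_3 = (-12 - (-2)·1.067 - (1)·-0.513 - (1)·1.000) / (5) = -2.071
  x_4 = (-6 - (-2)·1.067 - (1)·-0.513 - (-3)·-2.071) / (10) = -0.957
Iteration 2:
  x_1 = (12 - (4)·-0.513 - (-4)·-2.071 - (-4)·-0.957) / (15) = 0.129
  x_2 = (-1 - (2)·0.129 - (-2)·-2.071 - (4)·-0.957) / (10) = -0.157
  x_3 = (-12 - (-2)·0.129 - (1)·-0.157 - (1)·-0.957) / (5) = -2.126
  x_4 = (-6 - (-2)·0.129 - (1)·-0.157 - (-3)·-2.126) / (10) = -1.196

(0.129, -0.157, -2.126, -1.196)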